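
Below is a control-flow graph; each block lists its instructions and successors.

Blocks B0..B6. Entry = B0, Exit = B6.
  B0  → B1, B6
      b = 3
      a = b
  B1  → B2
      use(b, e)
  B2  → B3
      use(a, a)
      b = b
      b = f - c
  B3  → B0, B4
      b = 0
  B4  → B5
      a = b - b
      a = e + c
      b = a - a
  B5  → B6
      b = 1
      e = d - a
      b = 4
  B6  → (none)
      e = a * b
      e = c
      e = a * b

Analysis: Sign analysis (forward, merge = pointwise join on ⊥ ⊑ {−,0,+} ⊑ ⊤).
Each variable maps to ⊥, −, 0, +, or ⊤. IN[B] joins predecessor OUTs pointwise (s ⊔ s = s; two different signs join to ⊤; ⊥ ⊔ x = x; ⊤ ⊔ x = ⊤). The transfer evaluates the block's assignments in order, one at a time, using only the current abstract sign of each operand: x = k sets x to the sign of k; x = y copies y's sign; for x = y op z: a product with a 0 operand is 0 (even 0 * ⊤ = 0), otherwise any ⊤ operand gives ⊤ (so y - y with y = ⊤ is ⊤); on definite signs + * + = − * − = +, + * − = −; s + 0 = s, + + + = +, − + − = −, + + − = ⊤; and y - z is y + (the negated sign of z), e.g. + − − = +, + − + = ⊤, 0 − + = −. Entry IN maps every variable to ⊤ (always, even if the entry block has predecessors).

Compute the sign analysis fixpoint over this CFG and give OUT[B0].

Answer: {a: +, b: +, c: ⊤, d: ⊤, e: ⊤, f: ⊤}

Working:
Fixpoint table:
  B0: | IN=(all ⊤) | OUT={a:+, b:+; rest ⊤}
  B1: | IN={a:+, b:+; rest ⊤} | OUT={a:+, b:+; rest ⊤}
  B2: | IN={a:+, b:+; rest ⊤} | OUT={a:+; rest ⊤}
  B3: | IN={a:+; rest ⊤} | OUT={a:+, b:0; rest ⊤}
  B4: | IN={a:+, b:0; rest ⊤} | OUT=(all ⊤)
  B5: | IN=(all ⊤) | OUT={b:+; rest ⊤}
  B6: | IN={b:+; rest ⊤} | OUT={b:+; rest ⊤}

Merge at B0 (entry node, so the boundary value (all ⊤) is joined with the incoming edge(s)): IN[B0] = (all ⊤) ⊔ OUT[B3] = {a: ⊤, b: ⊤, c: ⊤, d: ⊤, e: ⊤, f: ⊤}
Applying B0's transfer function to that IN value gives OUT[B0] (row B0 above).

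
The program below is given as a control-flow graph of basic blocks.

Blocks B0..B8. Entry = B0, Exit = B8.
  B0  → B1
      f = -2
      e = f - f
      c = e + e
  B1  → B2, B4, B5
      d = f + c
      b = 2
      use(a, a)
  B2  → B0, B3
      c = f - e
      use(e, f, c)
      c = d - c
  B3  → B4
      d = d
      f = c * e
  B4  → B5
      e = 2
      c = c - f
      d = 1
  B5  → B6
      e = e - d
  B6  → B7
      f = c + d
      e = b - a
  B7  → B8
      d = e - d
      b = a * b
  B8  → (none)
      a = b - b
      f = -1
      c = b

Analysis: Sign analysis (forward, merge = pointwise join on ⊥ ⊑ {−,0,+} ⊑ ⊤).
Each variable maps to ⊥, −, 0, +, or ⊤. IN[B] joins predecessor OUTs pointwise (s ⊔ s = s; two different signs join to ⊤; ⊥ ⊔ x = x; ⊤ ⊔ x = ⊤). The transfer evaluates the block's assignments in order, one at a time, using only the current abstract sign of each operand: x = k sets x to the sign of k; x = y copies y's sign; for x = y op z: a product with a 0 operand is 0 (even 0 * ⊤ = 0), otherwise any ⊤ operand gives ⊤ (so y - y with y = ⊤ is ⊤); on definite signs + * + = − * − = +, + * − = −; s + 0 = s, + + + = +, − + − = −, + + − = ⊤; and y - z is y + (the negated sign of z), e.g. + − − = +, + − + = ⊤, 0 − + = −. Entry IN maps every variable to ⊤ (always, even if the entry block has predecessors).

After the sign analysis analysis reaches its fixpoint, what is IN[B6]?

Answer: {a: ⊤, b: +, c: ⊤, d: ⊤, e: ⊤, f: ⊤}

Working:
Per-block solution:
  B0: | IN=(all ⊤) | OUT={f:-; rest ⊤}
  B1: | IN={f:-; rest ⊤} | OUT={b:+, f:-; rest ⊤}
  B2: | IN={b:+, f:-; rest ⊤} | OUT={b:+, f:-; rest ⊤}
  B3: | IN={b:+, f:-; rest ⊤} | OUT={b:+; rest ⊤}
  B4: | IN={b:+; rest ⊤} | OUT={b:+, d:+, e:+; rest ⊤}
  B5: | IN={b:+; rest ⊤} | OUT={b:+; rest ⊤}
  B6: | IN={b:+; rest ⊤} | OUT={b:+; rest ⊤}
  B7: | IN={b:+; rest ⊤} | OUT=(all ⊤)
  B8: | IN=(all ⊤) | OUT={f:-; rest ⊤}

Merge at B6: IN[B6] = OUT[B5] = {a: ⊤, b: +, c: ⊤, d: ⊤, e: ⊤, f: ⊤}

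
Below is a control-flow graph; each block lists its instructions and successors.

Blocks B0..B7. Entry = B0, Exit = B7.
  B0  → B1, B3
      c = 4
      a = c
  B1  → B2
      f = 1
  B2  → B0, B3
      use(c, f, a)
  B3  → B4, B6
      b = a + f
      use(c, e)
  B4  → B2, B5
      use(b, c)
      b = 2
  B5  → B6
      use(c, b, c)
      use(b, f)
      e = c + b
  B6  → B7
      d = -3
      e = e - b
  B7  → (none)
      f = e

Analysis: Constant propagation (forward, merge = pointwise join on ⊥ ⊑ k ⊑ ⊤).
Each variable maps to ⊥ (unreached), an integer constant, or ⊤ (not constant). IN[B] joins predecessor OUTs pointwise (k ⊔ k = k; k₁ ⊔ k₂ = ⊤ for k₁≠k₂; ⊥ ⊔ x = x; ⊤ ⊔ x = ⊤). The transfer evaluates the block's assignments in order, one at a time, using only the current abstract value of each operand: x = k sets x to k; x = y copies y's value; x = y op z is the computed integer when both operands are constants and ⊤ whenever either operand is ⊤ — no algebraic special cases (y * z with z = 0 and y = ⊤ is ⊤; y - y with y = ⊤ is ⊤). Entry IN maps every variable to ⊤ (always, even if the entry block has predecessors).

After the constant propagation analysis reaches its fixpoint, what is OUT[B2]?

Fixpoint table:
  B0:   IN=(all ⊤)   OUT={a:4, c:4; rest ⊤}
  B1:   IN={a:4, c:4; rest ⊤}   OUT={a:4, c:4, f:1; rest ⊤}
  B2:   IN={a:4, c:4; rest ⊤}   OUT={a:4, c:4; rest ⊤}
  B3:   IN={a:4, c:4; rest ⊤}   OUT={a:4, c:4; rest ⊤}
  B4:   IN={a:4, c:4; rest ⊤}   OUT={a:4, b:2, c:4; rest ⊤}
  B5:   IN={a:4, b:2, c:4; rest ⊤}   OUT={a:4, b:2, c:4, e:6; rest ⊤}
  B6:   IN={a:4, c:4; rest ⊤}   OUT={a:4, c:4, d:-3; rest ⊤}
  B7:   IN={a:4, c:4, d:-3; rest ⊤}   OUT={a:4, c:4, d:-3; rest ⊤}

Merge at B2: IN[B2] = OUT[B1] ⊔ OUT[B4] = {a: 4, b: ⊤, c: 4, d: ⊤, e: ⊤, f: ⊤}
Applying B2's transfer function to that IN value gives OUT[B2] (row B2 above).

Answer: {a: 4, b: ⊤, c: 4, d: ⊤, e: ⊤, f: ⊤}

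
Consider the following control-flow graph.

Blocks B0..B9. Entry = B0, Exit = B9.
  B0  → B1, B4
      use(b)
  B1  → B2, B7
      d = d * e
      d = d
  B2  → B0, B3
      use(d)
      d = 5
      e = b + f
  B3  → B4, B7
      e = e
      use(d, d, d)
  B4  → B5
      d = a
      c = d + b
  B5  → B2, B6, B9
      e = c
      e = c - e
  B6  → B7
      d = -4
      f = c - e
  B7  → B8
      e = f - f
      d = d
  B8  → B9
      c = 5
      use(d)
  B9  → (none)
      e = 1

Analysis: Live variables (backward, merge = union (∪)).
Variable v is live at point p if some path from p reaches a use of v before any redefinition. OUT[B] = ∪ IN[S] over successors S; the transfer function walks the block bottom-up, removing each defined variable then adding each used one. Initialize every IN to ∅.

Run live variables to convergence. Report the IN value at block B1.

Fixpoint table:
  B0:  IN={a, b, d, e, f}  OUT={a, b, d, e, f}
  B1:  IN={a, b, d, e, f}  OUT={a, b, d, f}
  B2:  IN={a, b, d, f}  OUT={a, b, d, e, f}
  B3:  IN={a, b, d, e, f}  OUT={a, b, d, f}
  B4:  IN={a, b, f}  OUT={a, b, c, d, f}
  B5:  IN={a, b, c, d, f}  OUT={a, b, c, d, e, f}
  B6:  IN={c, e}  OUT={d, f}
  B7:  IN={d, f}  OUT={d}
  B8:  IN={d}  OUT={}
  B9:  IN={}  OUT={}

Merge at B1: OUT[B1] = IN[B2] ⊔ IN[B7] = {a, b, d, f}
Applying B1's transfer function to that OUT value gives IN[B1] (row B1 above).

Answer: {a, b, d, e, f}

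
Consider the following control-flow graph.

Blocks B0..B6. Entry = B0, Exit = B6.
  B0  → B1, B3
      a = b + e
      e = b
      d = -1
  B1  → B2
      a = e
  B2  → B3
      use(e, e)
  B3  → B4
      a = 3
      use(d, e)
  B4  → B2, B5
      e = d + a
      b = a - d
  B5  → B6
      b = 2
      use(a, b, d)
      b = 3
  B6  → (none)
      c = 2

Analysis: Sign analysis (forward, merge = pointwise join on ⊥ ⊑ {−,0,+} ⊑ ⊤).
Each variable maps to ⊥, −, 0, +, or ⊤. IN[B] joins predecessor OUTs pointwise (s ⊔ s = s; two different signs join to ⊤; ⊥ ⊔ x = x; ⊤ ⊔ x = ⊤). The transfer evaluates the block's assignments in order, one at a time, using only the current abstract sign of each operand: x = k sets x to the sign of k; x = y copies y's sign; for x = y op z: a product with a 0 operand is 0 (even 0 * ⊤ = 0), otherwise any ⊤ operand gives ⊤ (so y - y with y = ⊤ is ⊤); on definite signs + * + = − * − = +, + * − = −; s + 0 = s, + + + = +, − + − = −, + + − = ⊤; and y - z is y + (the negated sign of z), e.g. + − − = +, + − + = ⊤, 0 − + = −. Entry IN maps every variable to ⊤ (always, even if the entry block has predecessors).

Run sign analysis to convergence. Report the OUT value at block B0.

Per-block solution:
  B0:   IN=(all ⊤)   OUT={d:-; rest ⊤}
  B1:   IN={d:-; rest ⊤}   OUT={d:-; rest ⊤}
  B2:   IN={d:-; rest ⊤}   OUT={d:-; rest ⊤}
  B3:   IN={d:-; rest ⊤}   OUT={a:+, d:-; rest ⊤}
  B4:   IN={a:+, d:-; rest ⊤}   OUT={a:+, b:+, d:-; rest ⊤}
  B5:   IN={a:+, b:+, d:-; rest ⊤}   OUT={a:+, b:+, d:-; rest ⊤}
  B6:   IN={a:+, b:+, d:-; rest ⊤}   OUT={a:+, b:+, c:+, d:-; rest ⊤}

B0 is the boundary node: IN[B0] = {a: ⊤, b: ⊤, c: ⊤, d: ⊤, e: ⊤, f: ⊤}
Applying B0's transfer function to that IN value gives OUT[B0] (row B0 above).

Answer: {a: ⊤, b: ⊤, c: ⊤, d: -, e: ⊤, f: ⊤}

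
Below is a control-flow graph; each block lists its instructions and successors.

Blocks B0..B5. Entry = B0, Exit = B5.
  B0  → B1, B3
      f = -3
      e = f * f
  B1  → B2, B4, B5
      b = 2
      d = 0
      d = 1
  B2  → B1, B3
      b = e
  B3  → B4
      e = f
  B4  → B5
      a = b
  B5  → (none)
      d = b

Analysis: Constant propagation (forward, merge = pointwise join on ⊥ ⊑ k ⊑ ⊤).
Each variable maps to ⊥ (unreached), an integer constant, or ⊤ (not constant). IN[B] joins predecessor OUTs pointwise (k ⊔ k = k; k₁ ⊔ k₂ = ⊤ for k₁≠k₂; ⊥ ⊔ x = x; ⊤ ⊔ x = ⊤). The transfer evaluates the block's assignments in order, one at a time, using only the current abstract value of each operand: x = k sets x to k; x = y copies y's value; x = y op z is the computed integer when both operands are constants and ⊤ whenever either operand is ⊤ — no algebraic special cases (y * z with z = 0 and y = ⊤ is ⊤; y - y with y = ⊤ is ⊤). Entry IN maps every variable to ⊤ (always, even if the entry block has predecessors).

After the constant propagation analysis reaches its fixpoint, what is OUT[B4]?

Answer: {a: ⊤, b: ⊤, c: ⊤, d: ⊤, e: ⊤, f: -3}

Derivation:
Converged values:
  B0: | IN=(all ⊤) | OUT={e:9, f:-3; rest ⊤}
  B1: | IN={e:9, f:-3; rest ⊤} | OUT={b:2, d:1, e:9, f:-3; rest ⊤}
  B2: | IN={b:2, d:1, e:9, f:-3; rest ⊤} | OUT={b:9, d:1, e:9, f:-3; rest ⊤}
  B3: | IN={e:9, f:-3; rest ⊤} | OUT={e:-3, f:-3; rest ⊤}
  B4: | IN={f:-3; rest ⊤} | OUT={f:-3; rest ⊤}
  B5: | IN={f:-3; rest ⊤} | OUT={f:-3; rest ⊤}

Merge at B4: IN[B4] = OUT[B1] ⊔ OUT[B3] = {a: ⊤, b: ⊤, c: ⊤, d: ⊤, e: ⊤, f: -3}
Applying B4's transfer function to that IN value gives OUT[B4] (row B4 above).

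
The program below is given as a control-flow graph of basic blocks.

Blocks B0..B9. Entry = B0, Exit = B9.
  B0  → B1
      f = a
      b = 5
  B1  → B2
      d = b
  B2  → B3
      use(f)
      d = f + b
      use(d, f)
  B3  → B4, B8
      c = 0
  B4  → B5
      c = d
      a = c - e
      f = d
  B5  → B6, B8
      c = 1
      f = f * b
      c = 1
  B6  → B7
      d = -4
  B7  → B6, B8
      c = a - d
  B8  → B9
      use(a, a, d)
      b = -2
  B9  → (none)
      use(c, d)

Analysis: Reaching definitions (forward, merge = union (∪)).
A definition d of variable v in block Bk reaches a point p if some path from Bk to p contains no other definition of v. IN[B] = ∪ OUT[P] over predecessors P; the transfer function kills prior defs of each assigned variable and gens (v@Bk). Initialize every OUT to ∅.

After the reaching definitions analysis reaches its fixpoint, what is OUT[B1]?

Answer: {b@B0, d@B1, f@B0}

Working:
Per-block solution:
  B0:  IN={}  OUT={b@B0, f@B0}
  B1:  IN={b@B0, f@B0}  OUT={b@B0, d@B1, f@B0}
  B2:  IN={b@B0, d@B1, f@B0}  OUT={b@B0, d@B2, f@B0}
  B3:  IN={b@B0, d@B2, f@B0}  OUT={b@B0, c@B3, d@B2, f@B0}
  B4:  IN={b@B0, c@B3, d@B2, f@B0}  OUT={a@B4, b@B0, c@B4, d@B2, f@B4}
  B5:  IN={a@B4, b@B0, c@B4, d@B2, f@B4}  OUT={a@B4, b@B0, c@B5, d@B2, f@B5}
  B6:  IN={a@B4, b@B0, c@B5, c@B7, d@B2, d@B6, f@B5}  OUT={a@B4, b@B0, c@B5, c@B7, d@B6, f@B5}
  B7:  IN={a@B4, b@B0, c@B5, c@B7, d@B6, f@B5}  OUT={a@B4, b@B0, c@B7, d@B6, f@B5}
  B8:  IN={a@B4, b@B0, c@B3, c@B5, c@B7, d@B2, d@B6, f@B0, f@B5}  OUT={a@B4, b@B8, c@B3, c@B5, c@B7, d@B2, d@B6, f@B0, f@B5}
  B9:  IN={a@B4, b@B8, c@B3, c@B5, c@B7, d@B2, d@B6, f@B0, f@B5}  OUT={a@B4, b@B8, c@B3, c@B5, c@B7, d@B2, d@B6, f@B0, f@B5}

Merge at B1: IN[B1] = OUT[B0] = {b@B0, f@B0}
Applying B1's transfer function to that IN value gives OUT[B1] (row B1 above).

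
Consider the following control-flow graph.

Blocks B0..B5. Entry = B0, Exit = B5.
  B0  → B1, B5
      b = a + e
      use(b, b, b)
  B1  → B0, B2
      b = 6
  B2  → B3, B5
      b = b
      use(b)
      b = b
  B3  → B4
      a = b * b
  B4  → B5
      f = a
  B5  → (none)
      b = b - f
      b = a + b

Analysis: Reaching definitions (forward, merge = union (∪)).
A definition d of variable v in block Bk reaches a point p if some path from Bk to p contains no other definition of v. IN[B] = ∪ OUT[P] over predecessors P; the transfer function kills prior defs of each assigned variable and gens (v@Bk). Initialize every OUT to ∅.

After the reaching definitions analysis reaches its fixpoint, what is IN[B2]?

Answer: {b@B1}

Trace:
Converged values:
  B0: | IN={b@B1} | OUT={b@B0}
  B1: | IN={b@B0} | OUT={b@B1}
  B2: | IN={b@B1} | OUT={b@B2}
  B3: | IN={b@B2} | OUT={a@B3, b@B2}
  B4: | IN={a@B3, b@B2} | OUT={a@B3, b@B2, f@B4}
  B5: | IN={a@B3, b@B0, b@B2, f@B4} | OUT={a@B3, b@B5, f@B4}

Merge at B2: IN[B2] = OUT[B1] = {b@B1}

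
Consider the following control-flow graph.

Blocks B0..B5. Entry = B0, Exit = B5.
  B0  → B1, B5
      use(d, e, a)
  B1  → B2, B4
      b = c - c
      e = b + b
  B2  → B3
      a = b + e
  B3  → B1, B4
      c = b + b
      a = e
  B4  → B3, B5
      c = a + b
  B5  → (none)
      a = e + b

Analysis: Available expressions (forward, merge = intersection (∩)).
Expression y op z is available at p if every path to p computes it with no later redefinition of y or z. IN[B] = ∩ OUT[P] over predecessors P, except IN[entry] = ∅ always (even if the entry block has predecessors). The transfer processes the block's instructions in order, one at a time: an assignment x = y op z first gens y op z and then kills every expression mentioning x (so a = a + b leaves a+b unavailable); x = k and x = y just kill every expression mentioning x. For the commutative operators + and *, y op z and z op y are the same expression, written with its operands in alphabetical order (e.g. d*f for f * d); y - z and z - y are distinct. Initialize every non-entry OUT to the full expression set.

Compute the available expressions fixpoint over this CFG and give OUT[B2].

Answer: {b+b, b+e, c-c}

Derivation:
Fixpoint table:
  B0:   IN={}   OUT={}
  B1:   IN={}   OUT={b+b, c-c}
  B2:   IN={b+b, c-c}   OUT={b+b, b+e, c-c}
  B3:   IN={b+b}   OUT={b+b}
  B4:   IN={b+b}   OUT={a+b, b+b}
  B5:   IN={}   OUT={b+e}

Merge at B2: IN[B2] = OUT[B1] = {b+b, c-c}
Applying B2's transfer function to that IN value gives OUT[B2] (row B2 above).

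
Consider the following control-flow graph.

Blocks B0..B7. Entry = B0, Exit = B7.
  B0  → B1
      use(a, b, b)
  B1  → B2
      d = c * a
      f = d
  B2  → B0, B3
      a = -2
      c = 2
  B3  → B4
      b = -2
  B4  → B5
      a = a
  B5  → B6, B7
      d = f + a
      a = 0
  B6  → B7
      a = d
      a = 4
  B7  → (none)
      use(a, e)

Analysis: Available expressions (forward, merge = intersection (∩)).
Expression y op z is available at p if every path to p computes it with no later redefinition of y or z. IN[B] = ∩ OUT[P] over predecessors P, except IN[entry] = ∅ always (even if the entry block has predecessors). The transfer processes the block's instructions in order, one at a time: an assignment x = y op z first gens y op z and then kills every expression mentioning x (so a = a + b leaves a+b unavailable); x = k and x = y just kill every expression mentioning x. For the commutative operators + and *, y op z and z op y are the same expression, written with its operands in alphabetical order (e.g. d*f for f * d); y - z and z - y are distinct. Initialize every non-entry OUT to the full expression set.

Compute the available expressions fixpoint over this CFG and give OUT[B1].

Converged values:
  B0: | IN={} | OUT={}
  B1: | IN={} | OUT={a*c}
  B2: | IN={a*c} | OUT={}
  B3: | IN={} | OUT={}
  B4: | IN={} | OUT={}
  B5: | IN={} | OUT={}
  B6: | IN={} | OUT={}
  B7: | IN={} | OUT={}

Merge at B1: IN[B1] = OUT[B0] = {}
Applying B1's transfer function to that IN value gives OUT[B1] (row B1 above).

Answer: {a*c}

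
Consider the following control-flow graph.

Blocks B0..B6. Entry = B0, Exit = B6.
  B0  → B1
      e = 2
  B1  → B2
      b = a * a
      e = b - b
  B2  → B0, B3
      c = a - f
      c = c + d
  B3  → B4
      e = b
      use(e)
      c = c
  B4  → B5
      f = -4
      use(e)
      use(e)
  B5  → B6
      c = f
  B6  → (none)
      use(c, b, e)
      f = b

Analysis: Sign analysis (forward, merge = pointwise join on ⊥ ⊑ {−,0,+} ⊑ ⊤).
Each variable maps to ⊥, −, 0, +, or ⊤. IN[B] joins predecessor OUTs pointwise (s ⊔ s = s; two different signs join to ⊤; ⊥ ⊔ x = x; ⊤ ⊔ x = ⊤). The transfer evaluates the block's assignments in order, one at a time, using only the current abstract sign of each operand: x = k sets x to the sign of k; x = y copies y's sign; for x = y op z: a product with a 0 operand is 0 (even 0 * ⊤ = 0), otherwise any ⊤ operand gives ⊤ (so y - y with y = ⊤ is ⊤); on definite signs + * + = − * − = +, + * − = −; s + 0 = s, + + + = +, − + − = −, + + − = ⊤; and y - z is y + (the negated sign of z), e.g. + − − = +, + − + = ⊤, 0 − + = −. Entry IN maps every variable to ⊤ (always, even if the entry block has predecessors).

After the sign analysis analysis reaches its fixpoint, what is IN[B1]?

Converged values:
  B0:  IN=(all ⊤)  OUT={e:+; rest ⊤}
  B1:  IN={e:+; rest ⊤}  OUT=(all ⊤)
  B2:  IN=(all ⊤)  OUT=(all ⊤)
  B3:  IN=(all ⊤)  OUT=(all ⊤)
  B4:  IN=(all ⊤)  OUT={f:-; rest ⊤}
  B5:  IN={f:-; rest ⊤}  OUT={c:-, f:-; rest ⊤}
  B6:  IN={c:-, f:-; rest ⊤}  OUT={c:-; rest ⊤}

Merge at B1: IN[B1] = OUT[B0] = {a: ⊤, b: ⊤, c: ⊤, d: ⊤, e: +, f: ⊤}

Answer: {a: ⊤, b: ⊤, c: ⊤, d: ⊤, e: +, f: ⊤}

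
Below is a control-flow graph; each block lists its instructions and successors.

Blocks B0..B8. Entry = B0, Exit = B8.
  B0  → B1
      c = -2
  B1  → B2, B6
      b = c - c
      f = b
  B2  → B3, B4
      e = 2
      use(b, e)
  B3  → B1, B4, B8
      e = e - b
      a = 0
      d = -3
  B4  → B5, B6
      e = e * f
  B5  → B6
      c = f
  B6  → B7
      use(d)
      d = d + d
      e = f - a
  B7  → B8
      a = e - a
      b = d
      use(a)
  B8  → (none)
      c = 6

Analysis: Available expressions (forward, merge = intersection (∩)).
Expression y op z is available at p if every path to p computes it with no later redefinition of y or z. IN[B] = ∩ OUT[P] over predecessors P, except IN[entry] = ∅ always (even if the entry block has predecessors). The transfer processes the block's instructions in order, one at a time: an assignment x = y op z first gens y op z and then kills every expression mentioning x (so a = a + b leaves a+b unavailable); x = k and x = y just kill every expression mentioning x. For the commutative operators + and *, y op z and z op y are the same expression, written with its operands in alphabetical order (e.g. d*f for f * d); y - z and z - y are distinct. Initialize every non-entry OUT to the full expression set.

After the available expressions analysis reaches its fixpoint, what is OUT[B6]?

Answer: {f-a}

Working:
Per-block solution:
  B0:   IN={}   OUT={}
  B1:   IN={}   OUT={c-c}
  B2:   IN={c-c}   OUT={c-c}
  B3:   IN={c-c}   OUT={c-c}
  B4:   IN={c-c}   OUT={c-c}
  B5:   IN={c-c}   OUT={}
  B6:   IN={}   OUT={f-a}
  B7:   IN={f-a}   OUT={}
  B8:   IN={}   OUT={}

Merge at B6: IN[B6] = OUT[B1] ∩ OUT[B4] ∩ OUT[B5] = {}
Applying B6's transfer function to that IN value gives OUT[B6] (row B6 above).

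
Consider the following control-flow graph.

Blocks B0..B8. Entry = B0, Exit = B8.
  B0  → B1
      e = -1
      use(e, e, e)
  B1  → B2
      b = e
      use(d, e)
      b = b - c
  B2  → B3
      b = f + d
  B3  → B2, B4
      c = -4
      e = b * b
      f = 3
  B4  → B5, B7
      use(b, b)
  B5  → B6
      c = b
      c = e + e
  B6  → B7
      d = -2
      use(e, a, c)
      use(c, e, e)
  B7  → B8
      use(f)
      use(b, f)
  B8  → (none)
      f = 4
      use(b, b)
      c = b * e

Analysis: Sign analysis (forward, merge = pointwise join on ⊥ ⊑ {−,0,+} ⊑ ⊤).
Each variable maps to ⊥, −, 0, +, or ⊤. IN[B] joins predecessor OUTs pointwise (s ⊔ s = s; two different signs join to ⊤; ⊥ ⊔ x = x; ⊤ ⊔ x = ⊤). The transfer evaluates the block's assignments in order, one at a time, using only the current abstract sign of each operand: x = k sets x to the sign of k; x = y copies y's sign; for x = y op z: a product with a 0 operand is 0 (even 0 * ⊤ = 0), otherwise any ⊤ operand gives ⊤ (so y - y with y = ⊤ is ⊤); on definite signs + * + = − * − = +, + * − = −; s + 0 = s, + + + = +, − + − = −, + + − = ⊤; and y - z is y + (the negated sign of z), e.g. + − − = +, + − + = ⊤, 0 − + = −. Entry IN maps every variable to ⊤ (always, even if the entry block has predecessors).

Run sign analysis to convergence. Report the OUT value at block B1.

Fixpoint table:
  B0:   IN=(all ⊤)   OUT={e:-; rest ⊤}
  B1:   IN={e:-; rest ⊤}   OUT={e:-; rest ⊤}
  B2:   IN=(all ⊤)   OUT=(all ⊤)
  B3:   IN=(all ⊤)   OUT={c:-, f:+; rest ⊤}
  B4:   IN={c:-, f:+; rest ⊤}   OUT={c:-, f:+; rest ⊤}
  B5:   IN={c:-, f:+; rest ⊤}   OUT={f:+; rest ⊤}
  B6:   IN={f:+; rest ⊤}   OUT={d:-, f:+; rest ⊤}
  B7:   IN={f:+; rest ⊤}   OUT={f:+; rest ⊤}
  B8:   IN={f:+; rest ⊤}   OUT={f:+; rest ⊤}

Merge at B1: IN[B1] = OUT[B0] = {a: ⊤, b: ⊤, c: ⊤, d: ⊤, e: -, f: ⊤}
Applying B1's transfer function to that IN value gives OUT[B1] (row B1 above).

Answer: {a: ⊤, b: ⊤, c: ⊤, d: ⊤, e: -, f: ⊤}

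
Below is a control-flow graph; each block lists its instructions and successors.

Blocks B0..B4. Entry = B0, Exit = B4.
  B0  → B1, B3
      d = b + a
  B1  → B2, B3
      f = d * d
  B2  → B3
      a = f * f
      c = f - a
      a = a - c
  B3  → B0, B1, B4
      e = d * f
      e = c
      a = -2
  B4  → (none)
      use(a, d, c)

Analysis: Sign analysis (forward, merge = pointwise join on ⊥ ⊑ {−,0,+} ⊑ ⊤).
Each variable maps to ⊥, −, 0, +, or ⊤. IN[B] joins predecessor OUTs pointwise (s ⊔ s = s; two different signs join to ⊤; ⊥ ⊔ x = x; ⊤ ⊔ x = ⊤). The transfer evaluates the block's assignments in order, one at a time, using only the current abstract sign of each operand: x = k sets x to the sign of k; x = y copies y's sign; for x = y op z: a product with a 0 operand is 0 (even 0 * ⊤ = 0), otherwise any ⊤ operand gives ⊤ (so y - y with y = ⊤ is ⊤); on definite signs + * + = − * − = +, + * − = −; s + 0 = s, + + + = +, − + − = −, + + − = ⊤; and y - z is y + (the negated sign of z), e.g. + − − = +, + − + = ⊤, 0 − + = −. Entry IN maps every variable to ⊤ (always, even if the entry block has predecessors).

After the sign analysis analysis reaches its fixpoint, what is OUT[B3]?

Answer: {a: -, b: ⊤, c: ⊤, d: ⊤, e: ⊤, f: ⊤}

Working:
Fixpoint table:
  B0: | IN=(all ⊤) | OUT=(all ⊤)
  B1: | IN=(all ⊤) | OUT=(all ⊤)
  B2: | IN=(all ⊤) | OUT=(all ⊤)
  B3: | IN=(all ⊤) | OUT={a:-; rest ⊤}
  B4: | IN={a:-; rest ⊤} | OUT={a:-; rest ⊤}

Merge at B3: IN[B3] = OUT[B0] ⊔ OUT[B1] ⊔ OUT[B2] = {a: ⊤, b: ⊤, c: ⊤, d: ⊤, e: ⊤, f: ⊤}
Applying B3's transfer function to that IN value gives OUT[B3] (row B3 above).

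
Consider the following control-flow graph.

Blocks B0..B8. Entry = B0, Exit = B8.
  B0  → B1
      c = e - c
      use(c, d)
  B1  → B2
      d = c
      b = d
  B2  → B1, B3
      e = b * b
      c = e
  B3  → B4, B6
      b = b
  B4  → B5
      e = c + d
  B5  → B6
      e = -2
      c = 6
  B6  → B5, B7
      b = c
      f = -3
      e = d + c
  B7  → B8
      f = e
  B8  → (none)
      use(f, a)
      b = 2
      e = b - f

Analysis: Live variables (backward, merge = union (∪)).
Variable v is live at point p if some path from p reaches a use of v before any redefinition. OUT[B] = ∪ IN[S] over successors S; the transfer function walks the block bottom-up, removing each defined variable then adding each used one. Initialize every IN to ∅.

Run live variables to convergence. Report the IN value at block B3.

Fixpoint table:
  B0:   IN={a, c, d, e}   OUT={a, c}
  B1:   IN={a, c}   OUT={a, b, d}
  B2:   IN={a, b, d}   OUT={a, b, c, d}
  B3:   IN={a, b, c, d}   OUT={a, c, d}
  B4:   IN={a, c, d}   OUT={a, d}
  B5:   IN={a, d}   OUT={a, c, d}
  B6:   IN={a, c, d}   OUT={a, d, e}
  B7:   IN={a, e}   OUT={a, f}
  B8:   IN={a, f}   OUT={}

Merge at B3: OUT[B3] = IN[B4] ⊔ IN[B6] = {a, c, d}
Applying B3's transfer function to that OUT value gives IN[B3] (row B3 above).

Answer: {a, b, c, d}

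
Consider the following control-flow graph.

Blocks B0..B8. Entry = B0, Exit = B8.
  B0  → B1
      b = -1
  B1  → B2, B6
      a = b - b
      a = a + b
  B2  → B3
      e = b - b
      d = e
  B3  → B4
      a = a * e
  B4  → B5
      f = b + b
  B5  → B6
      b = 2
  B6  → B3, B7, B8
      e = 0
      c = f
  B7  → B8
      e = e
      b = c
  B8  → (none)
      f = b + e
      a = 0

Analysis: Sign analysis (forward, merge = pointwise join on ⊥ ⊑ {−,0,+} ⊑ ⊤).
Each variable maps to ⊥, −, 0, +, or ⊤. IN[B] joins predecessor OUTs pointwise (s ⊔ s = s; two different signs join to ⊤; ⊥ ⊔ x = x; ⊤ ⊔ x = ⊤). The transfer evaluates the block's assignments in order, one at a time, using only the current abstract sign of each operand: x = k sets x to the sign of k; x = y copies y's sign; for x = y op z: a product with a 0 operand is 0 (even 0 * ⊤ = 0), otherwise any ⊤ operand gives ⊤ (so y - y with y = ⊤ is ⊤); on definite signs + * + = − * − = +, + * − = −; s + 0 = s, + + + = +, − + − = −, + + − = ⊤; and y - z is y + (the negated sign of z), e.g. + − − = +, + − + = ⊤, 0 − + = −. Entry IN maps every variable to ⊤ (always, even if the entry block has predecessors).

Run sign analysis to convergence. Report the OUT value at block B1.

Converged values:
  B0:  IN=(all ⊤)  OUT={b:-; rest ⊤}
  B1:  IN={b:-; rest ⊤}  OUT={b:-; rest ⊤}
  B2:  IN={b:-; rest ⊤}  OUT={b:-; rest ⊤}
  B3:  IN=(all ⊤)  OUT=(all ⊤)
  B4:  IN=(all ⊤)  OUT=(all ⊤)
  B5:  IN=(all ⊤)  OUT={b:+; rest ⊤}
  B6:  IN=(all ⊤)  OUT={e:0; rest ⊤}
  B7:  IN={e:0; rest ⊤}  OUT={e:0; rest ⊤}
  B8:  IN={e:0; rest ⊤}  OUT={a:0, e:0; rest ⊤}

Merge at B1: IN[B1] = OUT[B0] = {a: ⊤, b: -, c: ⊤, d: ⊤, e: ⊤, f: ⊤}
Applying B1's transfer function to that IN value gives OUT[B1] (row B1 above).

Answer: {a: ⊤, b: -, c: ⊤, d: ⊤, e: ⊤, f: ⊤}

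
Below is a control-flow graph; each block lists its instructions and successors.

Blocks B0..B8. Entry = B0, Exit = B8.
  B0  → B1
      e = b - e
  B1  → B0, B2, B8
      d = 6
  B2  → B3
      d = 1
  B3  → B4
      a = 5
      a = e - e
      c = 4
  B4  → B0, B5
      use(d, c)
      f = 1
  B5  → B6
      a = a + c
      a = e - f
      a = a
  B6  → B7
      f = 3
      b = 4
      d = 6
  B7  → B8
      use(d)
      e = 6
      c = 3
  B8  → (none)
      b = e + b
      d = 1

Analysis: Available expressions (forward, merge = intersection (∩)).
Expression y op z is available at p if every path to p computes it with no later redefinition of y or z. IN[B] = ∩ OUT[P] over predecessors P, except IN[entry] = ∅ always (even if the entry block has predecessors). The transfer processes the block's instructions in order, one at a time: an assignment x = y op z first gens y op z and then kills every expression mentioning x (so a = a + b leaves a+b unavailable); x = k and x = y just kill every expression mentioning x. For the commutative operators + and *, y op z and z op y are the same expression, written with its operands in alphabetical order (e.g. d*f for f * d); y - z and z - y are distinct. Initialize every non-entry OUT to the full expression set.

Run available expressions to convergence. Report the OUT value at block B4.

Answer: {e-e}

Trace:
Fixpoint table:
  B0:  IN={}  OUT={}
  B1:  IN={}  OUT={}
  B2:  IN={}  OUT={}
  B3:  IN={}  OUT={e-e}
  B4:  IN={e-e}  OUT={e-e}
  B5:  IN={e-e}  OUT={e-e, e-f}
  B6:  IN={e-e, e-f}  OUT={e-e}
  B7:  IN={e-e}  OUT={}
  B8:  IN={}  OUT={}

Merge at B4: IN[B4] = OUT[B3] = {e-e}
Applying B4's transfer function to that IN value gives OUT[B4] (row B4 above).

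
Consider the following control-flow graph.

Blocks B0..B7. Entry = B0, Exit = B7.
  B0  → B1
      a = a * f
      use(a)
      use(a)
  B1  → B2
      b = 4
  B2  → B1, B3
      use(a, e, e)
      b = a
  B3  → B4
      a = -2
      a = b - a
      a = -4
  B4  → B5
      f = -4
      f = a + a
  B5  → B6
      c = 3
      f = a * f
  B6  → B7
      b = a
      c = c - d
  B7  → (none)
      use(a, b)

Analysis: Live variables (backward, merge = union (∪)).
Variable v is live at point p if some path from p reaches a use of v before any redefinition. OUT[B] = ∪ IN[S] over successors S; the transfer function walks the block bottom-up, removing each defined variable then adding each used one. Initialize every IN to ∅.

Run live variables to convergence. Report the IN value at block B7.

Answer: {a, b}

Derivation:
Per-block solution:
  B0:  IN={a, d, e, f}  OUT={a, d, e}
  B1:  IN={a, d, e}  OUT={a, d, e}
  B2:  IN={a, d, e}  OUT={a, b, d, e}
  B3:  IN={b, d}  OUT={a, d}
  B4:  IN={a, d}  OUT={a, d, f}
  B5:  IN={a, d, f}  OUT={a, c, d}
  B6:  IN={a, c, d}  OUT={a, b}
  B7:  IN={a, b}  OUT={}

B7 is the boundary node: OUT[B7] = {}
Applying B7's transfer function to that OUT value gives IN[B7] (row B7 above).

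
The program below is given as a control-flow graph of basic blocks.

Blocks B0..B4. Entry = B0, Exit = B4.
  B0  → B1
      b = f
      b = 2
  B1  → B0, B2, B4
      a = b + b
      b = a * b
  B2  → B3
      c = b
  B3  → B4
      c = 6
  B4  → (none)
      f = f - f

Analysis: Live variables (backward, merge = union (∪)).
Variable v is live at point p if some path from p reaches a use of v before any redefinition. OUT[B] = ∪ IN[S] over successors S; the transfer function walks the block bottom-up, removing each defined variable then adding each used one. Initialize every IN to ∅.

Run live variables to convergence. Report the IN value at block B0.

Per-block solution:
  B0:   IN={f}   OUT={b, f}
  B1:   IN={b, f}   OUT={b, f}
  B2:   IN={b, f}   OUT={f}
  B3:   IN={f}   OUT={f}
  B4:   IN={f}   OUT={}

Merge at B0: OUT[B0] = IN[B1] = {b, f}
Applying B0's transfer function to that OUT value gives IN[B0] (row B0 above).

Answer: {f}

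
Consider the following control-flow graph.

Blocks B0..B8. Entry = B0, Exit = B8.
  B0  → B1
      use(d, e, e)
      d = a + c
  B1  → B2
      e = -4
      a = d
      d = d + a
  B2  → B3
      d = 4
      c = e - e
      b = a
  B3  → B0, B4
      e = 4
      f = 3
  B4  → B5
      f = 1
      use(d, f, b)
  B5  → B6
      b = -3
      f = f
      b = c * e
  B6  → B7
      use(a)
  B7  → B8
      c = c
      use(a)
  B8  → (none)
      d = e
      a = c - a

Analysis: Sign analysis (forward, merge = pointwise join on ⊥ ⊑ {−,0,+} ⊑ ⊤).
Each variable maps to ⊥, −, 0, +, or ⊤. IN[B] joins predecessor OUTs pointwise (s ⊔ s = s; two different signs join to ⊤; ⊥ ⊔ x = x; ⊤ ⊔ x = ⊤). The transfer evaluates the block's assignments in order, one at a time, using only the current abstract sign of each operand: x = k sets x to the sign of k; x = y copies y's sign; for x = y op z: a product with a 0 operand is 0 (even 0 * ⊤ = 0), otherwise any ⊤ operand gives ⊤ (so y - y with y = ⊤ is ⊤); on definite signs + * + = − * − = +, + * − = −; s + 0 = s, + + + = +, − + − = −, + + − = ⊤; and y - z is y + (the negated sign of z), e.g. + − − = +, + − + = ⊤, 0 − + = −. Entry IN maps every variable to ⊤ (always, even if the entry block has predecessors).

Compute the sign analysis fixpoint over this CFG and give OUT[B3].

Answer: {a: ⊤, b: ⊤, c: ⊤, d: +, e: +, f: +}

Working:
Converged values:
  B0: | IN=(all ⊤) | OUT=(all ⊤)
  B1: | IN=(all ⊤) | OUT={e:-; rest ⊤}
  B2: | IN={e:-; rest ⊤} | OUT={d:+, e:-; rest ⊤}
  B3: | IN={d:+, e:-; rest ⊤} | OUT={d:+, e:+, f:+; rest ⊤}
  B4: | IN={d:+, e:+, f:+; rest ⊤} | OUT={d:+, e:+, f:+; rest ⊤}
  B5: | IN={d:+, e:+, f:+; rest ⊤} | OUT={d:+, e:+, f:+; rest ⊤}
  B6: | IN={d:+, e:+, f:+; rest ⊤} | OUT={d:+, e:+, f:+; rest ⊤}
  B7: | IN={d:+, e:+, f:+; rest ⊤} | OUT={d:+, e:+, f:+; rest ⊤}
  B8: | IN={d:+, e:+, f:+; rest ⊤} | OUT={d:+, e:+, f:+; rest ⊤}

Merge at B3: IN[B3] = OUT[B2] = {a: ⊤, b: ⊤, c: ⊤, d: +, e: -, f: ⊤}
Applying B3's transfer function to that IN value gives OUT[B3] (row B3 above).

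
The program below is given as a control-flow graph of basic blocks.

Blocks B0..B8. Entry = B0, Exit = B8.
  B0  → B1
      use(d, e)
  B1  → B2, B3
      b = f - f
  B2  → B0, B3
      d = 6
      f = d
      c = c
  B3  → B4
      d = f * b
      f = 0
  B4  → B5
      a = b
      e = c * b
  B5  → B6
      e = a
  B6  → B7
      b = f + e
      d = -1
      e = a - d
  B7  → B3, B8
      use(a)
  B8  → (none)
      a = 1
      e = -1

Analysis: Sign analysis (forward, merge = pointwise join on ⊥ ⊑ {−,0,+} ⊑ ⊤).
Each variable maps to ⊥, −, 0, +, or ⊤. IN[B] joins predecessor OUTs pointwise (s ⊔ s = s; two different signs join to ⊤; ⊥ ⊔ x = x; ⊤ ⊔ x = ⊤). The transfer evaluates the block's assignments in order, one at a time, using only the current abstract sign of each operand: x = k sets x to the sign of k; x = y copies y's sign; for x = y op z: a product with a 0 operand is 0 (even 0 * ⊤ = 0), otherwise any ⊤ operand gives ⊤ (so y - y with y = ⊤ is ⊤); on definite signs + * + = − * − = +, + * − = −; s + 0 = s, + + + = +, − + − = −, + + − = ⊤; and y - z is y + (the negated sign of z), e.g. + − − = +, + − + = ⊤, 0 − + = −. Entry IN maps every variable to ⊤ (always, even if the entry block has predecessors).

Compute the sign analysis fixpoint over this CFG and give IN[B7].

Per-block solution:
  B0: | IN=(all ⊤) | OUT=(all ⊤)
  B1: | IN=(all ⊤) | OUT=(all ⊤)
  B2: | IN=(all ⊤) | OUT={d:+, f:+; rest ⊤}
  B3: | IN=(all ⊤) | OUT={f:0; rest ⊤}
  B4: | IN={f:0; rest ⊤} | OUT={f:0; rest ⊤}
  B5: | IN={f:0; rest ⊤} | OUT={f:0; rest ⊤}
  B6: | IN={f:0; rest ⊤} | OUT={d:-, f:0; rest ⊤}
  B7: | IN={d:-, f:0; rest ⊤} | OUT={d:-, f:0; rest ⊤}
  B8: | IN={d:-, f:0; rest ⊤} | OUT={a:+, d:-, e:-, f:0; rest ⊤}

Merge at B7: IN[B7] = OUT[B6] = {a: ⊤, b: ⊤, c: ⊤, d: -, e: ⊤, f: 0}

Answer: {a: ⊤, b: ⊤, c: ⊤, d: -, e: ⊤, f: 0}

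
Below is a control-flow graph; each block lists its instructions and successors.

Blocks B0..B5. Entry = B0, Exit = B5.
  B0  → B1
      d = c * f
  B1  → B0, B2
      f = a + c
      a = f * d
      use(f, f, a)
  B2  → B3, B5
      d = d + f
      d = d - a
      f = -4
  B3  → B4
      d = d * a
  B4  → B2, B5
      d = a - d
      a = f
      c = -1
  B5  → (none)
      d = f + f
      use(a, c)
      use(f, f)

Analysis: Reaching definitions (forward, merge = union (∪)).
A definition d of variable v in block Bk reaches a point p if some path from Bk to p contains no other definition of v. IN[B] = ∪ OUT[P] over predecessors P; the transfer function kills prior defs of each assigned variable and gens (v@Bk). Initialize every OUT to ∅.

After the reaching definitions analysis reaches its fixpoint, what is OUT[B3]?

Per-block solution:
  B0: | IN={a@B1, d@B0, f@B1} | OUT={a@B1, d@B0, f@B1}
  B1: | IN={a@B1, d@B0, f@B1} | OUT={a@B1, d@B0, f@B1}
  B2: | IN={a@B1, a@B4, c@B4, d@B0, d@B4, f@B1, f@B2} | OUT={a@B1, a@B4, c@B4, d@B2, f@B2}
  B3: | IN={a@B1, a@B4, c@B4, d@B2, f@B2} | OUT={a@B1, a@B4, c@B4, d@B3, f@B2}
  B4: | IN={a@B1, a@B4, c@B4, d@B3, f@B2} | OUT={a@B4, c@B4, d@B4, f@B2}
  B5: | IN={a@B1, a@B4, c@B4, d@B2, d@B4, f@B2} | OUT={a@B1, a@B4, c@B4, d@B5, f@B2}

Merge at B3: IN[B3] = OUT[B2] = {a@B1, a@B4, c@B4, d@B2, f@B2}
Applying B3's transfer function to that IN value gives OUT[B3] (row B3 above).

Answer: {a@B1, a@B4, c@B4, d@B3, f@B2}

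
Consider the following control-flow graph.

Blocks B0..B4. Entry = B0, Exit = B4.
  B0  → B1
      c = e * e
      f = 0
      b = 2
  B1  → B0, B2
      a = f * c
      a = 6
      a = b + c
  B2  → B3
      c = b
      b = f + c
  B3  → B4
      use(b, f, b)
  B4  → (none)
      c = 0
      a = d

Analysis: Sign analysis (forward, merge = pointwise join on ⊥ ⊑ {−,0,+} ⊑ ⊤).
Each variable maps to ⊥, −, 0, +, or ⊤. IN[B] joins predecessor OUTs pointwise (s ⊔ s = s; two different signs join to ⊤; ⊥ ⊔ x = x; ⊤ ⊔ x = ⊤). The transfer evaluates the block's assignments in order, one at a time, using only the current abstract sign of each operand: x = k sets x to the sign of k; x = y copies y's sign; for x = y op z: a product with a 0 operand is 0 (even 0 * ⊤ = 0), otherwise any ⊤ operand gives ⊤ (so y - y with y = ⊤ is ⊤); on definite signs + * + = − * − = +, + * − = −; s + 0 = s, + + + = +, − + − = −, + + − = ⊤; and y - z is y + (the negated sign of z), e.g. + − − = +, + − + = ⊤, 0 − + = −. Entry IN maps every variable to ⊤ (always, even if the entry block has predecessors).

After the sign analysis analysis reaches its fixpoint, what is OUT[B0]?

Answer: {a: ⊤, b: +, c: ⊤, d: ⊤, e: ⊤, f: 0}

Working:
Per-block solution:
  B0: | IN=(all ⊤) | OUT={b:+, f:0; rest ⊤}
  B1: | IN={b:+, f:0; rest ⊤} | OUT={b:+, f:0; rest ⊤}
  B2: | IN={b:+, f:0; rest ⊤} | OUT={b:+, c:+, f:0; rest ⊤}
  B3: | IN={b:+, c:+, f:0; rest ⊤} | OUT={b:+, c:+, f:0; rest ⊤}
  B4: | IN={b:+, c:+, f:0; rest ⊤} | OUT={b:+, c:0, f:0; rest ⊤}

Merge at B0 (entry node, so the boundary value (all ⊤) is joined with the incoming edge(s)): IN[B0] = (all ⊤) ⊔ OUT[B1] = {a: ⊤, b: ⊤, c: ⊤, d: ⊤, e: ⊤, f: ⊤}
Applying B0's transfer function to that IN value gives OUT[B0] (row B0 above).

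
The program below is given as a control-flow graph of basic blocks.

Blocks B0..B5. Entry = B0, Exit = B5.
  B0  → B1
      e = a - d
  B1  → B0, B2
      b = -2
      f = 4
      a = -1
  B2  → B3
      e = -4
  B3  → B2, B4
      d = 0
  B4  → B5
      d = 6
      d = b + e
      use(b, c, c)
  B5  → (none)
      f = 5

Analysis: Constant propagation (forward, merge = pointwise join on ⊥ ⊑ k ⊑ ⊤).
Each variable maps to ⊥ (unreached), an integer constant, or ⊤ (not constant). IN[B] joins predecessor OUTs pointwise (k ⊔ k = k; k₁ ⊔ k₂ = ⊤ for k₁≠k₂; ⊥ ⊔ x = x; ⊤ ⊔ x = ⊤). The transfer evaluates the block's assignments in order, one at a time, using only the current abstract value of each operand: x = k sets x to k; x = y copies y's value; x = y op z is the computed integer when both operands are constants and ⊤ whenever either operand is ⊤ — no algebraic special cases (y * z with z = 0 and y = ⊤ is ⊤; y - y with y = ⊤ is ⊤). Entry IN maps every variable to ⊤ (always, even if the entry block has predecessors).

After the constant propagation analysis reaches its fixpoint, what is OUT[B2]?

Converged values:
  B0:  IN=(all ⊤)  OUT=(all ⊤)
  B1:  IN=(all ⊤)  OUT={a:-1, b:-2, f:4; rest ⊤}
  B2:  IN={a:-1, b:-2, f:4; rest ⊤}  OUT={a:-1, b:-2, e:-4, f:4; rest ⊤}
  B3:  IN={a:-1, b:-2, e:-4, f:4; rest ⊤}  OUT={a:-1, b:-2, d:0, e:-4, f:4; rest ⊤}
  B4:  IN={a:-1, b:-2, d:0, e:-4, f:4; rest ⊤}  OUT={a:-1, b:-2, d:-6, e:-4, f:4; rest ⊤}
  B5:  IN={a:-1, b:-2, d:-6, e:-4, f:4; rest ⊤}  OUT={a:-1, b:-2, d:-6, e:-4, f:5; rest ⊤}

Merge at B2: IN[B2] = OUT[B1] ⊔ OUT[B3] = {a: -1, b: -2, c: ⊤, d: ⊤, e: ⊤, f: 4}
Applying B2's transfer function to that IN value gives OUT[B2] (row B2 above).

Answer: {a: -1, b: -2, c: ⊤, d: ⊤, e: -4, f: 4}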